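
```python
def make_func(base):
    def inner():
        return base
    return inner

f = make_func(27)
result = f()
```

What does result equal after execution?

Step 1: make_func(27) creates closure capturing base = 27.
Step 2: f() returns the captured base = 27.
Step 3: result = 27

The answer is 27.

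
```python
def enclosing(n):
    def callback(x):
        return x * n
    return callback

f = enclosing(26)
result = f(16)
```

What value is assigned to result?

Step 1: enclosing(26) creates a closure capturing n = 26.
Step 2: f(16) computes 16 * 26 = 416.
Step 3: result = 416

The answer is 416.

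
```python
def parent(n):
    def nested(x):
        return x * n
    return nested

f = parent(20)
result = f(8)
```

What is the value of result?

Step 1: parent(20) creates a closure capturing n = 20.
Step 2: f(8) computes 8 * 20 = 160.
Step 3: result = 160

The answer is 160.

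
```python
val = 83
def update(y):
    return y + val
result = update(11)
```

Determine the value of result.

Step 1: val = 83 is defined globally.
Step 2: update(11) uses parameter y = 11 and looks up val from global scope = 83.
Step 3: result = 11 + 83 = 94

The answer is 94.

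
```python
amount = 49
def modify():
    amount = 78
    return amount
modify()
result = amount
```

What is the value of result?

Step 1: amount = 49 globally.
Step 2: modify() creates a LOCAL amount = 78 (no global keyword!).
Step 3: The global amount is unchanged. result = 49

The answer is 49.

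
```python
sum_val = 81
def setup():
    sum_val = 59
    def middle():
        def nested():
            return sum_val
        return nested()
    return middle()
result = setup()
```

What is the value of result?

Step 1: setup() defines sum_val = 59. middle() and nested() have no local sum_val.
Step 2: nested() checks local (none), enclosing middle() (none), enclosing setup() and finds sum_val = 59.
Step 3: result = 59

The answer is 59.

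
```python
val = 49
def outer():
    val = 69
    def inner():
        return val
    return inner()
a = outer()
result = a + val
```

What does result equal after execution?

Step 1: outer() has local val = 69. inner() reads from enclosing.
Step 2: outer() returns 69. Global val = 49 unchanged.
Step 3: result = 69 + 49 = 118

The answer is 118.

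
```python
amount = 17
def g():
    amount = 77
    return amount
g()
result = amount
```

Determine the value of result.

Step 1: amount = 17 globally.
Step 2: g() creates a LOCAL amount = 77 (no global keyword!).
Step 3: The global amount is unchanged. result = 17

The answer is 17.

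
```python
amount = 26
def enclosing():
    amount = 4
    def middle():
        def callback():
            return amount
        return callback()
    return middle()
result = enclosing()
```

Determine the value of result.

Step 1: enclosing() defines amount = 4. middle() and callback() have no local amount.
Step 2: callback() checks local (none), enclosing middle() (none), enclosing enclosing() and finds amount = 4.
Step 3: result = 4

The answer is 4.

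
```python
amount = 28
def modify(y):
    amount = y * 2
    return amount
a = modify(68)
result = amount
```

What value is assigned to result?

Step 1: Global amount = 28.
Step 2: modify(68) creates local amount = 68 * 2 = 136.
Step 3: Global amount unchanged because no global keyword. result = 28

The answer is 28.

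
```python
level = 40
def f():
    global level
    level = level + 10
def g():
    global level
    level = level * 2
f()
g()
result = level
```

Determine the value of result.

Step 1: level = 40.
Step 2: f() adds 10: level = 40 + 10 = 50.
Step 3: g() doubles: level = 50 * 2 = 100.
Step 4: result = 100

The answer is 100.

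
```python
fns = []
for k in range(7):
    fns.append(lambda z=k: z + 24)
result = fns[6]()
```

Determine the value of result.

Step 1: Default argument z=k captures k's value at definition time.
Step 2: fns[6] was defined when k = 6, so z defaults to 6.
Step 3: result = 6 + 24 = 30 (default arg fixes the late binding issue)

The answer is 30.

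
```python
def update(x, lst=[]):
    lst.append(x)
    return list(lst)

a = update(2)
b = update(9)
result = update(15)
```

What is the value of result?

Step 1: Default list is shared. list() creates copies for return values.
Step 2: Internal list grows: [2] -> [2, 9] -> [2, 9, 15].
Step 3: result = [2, 9, 15]

The answer is [2, 9, 15].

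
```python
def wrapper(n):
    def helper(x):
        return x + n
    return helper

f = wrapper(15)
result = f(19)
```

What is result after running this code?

Step 1: wrapper(15) creates a closure that captures n = 15.
Step 2: f(19) calls the closure with x = 19, returning 19 + 15 = 34.
Step 3: result = 34

The answer is 34.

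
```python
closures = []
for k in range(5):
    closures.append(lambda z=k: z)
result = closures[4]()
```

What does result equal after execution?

Step 1: Default argument z=k captures k's value at each iteration.
Step 2: closures[4] captured z = 4 when k was 4.
Step 3: result = 4

The answer is 4.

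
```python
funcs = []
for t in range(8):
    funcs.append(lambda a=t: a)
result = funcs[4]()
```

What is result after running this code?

Step 1: Default argument a=t captures t's value at each iteration.
Step 2: funcs[4] captured a = 4 when t was 4.
Step 3: result = 4

The answer is 4.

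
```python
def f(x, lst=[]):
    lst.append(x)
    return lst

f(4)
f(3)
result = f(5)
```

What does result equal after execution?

Step 1: Mutable default argument gotcha! The list [] is created once.
Step 2: Each call appends to the SAME list: [4], [4, 3], [4, 3, 5].
Step 3: result = [4, 3, 5]

The answer is [4, 3, 5].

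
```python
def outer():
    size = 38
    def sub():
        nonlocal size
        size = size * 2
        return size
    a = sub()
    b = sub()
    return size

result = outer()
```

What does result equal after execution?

Step 1: size starts at 38.
Step 2: First sub(): size = 38 * 2 = 76.
Step 3: Second sub(): size = 76 * 2 = 152.
Step 4: result = 152

The answer is 152.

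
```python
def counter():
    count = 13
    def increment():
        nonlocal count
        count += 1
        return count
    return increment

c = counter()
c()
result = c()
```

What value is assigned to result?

Step 1: counter() creates closure with count = 13.
Step 2: Each c() call increments count via nonlocal. After 2 calls: 13 + 2 = 15.
Step 3: result = 15

The answer is 15.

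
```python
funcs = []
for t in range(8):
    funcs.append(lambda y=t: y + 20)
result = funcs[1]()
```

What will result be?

Step 1: Default argument y=t captures t's value at definition time.
Step 2: funcs[1] was defined when t = 1, so y defaults to 1.
Step 3: result = 1 + 20 = 21 (default arg fixes the late binding issue)

The answer is 21.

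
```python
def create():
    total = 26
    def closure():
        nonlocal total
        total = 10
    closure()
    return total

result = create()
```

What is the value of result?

Step 1: create() sets total = 26.
Step 2: closure() uses nonlocal to reassign total = 10.
Step 3: result = 10

The answer is 10.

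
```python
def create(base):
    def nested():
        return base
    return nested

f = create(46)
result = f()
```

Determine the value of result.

Step 1: create(46) creates closure capturing base = 46.
Step 2: f() returns the captured base = 46.
Step 3: result = 46

The answer is 46.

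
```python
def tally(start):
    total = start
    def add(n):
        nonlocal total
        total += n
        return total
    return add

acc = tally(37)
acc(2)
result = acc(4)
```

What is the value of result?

Step 1: tally(37) creates closure with total = 37.
Step 2: First acc(2): total = 37 + 2 = 39.
Step 3: Second acc(4): total = 39 + 4 = 43. result = 43

The answer is 43.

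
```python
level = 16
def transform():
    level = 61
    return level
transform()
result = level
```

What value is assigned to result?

Step 1: level = 16 globally.
Step 2: transform() creates a LOCAL level = 61 (no global keyword!).
Step 3: The global level is unchanged. result = 16

The answer is 16.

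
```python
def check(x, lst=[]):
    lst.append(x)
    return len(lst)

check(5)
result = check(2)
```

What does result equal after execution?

Step 1: Mutable default list persists between calls.
Step 2: First call: lst = [5], len = 1. Second call: lst = [5, 2], len = 2.
Step 3: result = 2

The answer is 2.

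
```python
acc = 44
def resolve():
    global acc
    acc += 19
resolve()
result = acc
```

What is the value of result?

Step 1: acc = 44 globally.
Step 2: resolve() modifies global acc: acc += 19 = 63.
Step 3: result = 63

The answer is 63.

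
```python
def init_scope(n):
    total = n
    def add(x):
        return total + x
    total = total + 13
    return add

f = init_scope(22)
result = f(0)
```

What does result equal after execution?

Step 1: init_scope(22) sets total = 22, then total = 22 + 13 = 35.
Step 2: Closures capture by reference, so add sees total = 35.
Step 3: f(0) returns 35 + 0 = 35

The answer is 35.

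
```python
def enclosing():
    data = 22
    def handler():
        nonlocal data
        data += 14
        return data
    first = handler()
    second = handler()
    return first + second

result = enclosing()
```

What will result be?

Step 1: data starts at 22.
Step 2: First call: data = 22 + 14 = 36, returns 36.
Step 3: Second call: data = 36 + 14 = 50, returns 50.
Step 4: result = 36 + 50 = 86

The answer is 86.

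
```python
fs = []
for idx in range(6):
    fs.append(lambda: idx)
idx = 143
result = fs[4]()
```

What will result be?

Step 1: Lambdas capture the variable idx by reference, not by value.
Step 2: After the loop, idx is reassigned to 143.
Step 3: fs[4]() looks up the current idx = 143. result = 143

The answer is 143.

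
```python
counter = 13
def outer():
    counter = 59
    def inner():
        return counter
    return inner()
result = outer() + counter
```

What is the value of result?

Step 1: Global counter = 13. outer() shadows with counter = 59.
Step 2: inner() returns enclosing counter = 59. outer() = 59.
Step 3: result = 59 + global counter (13) = 72

The answer is 72.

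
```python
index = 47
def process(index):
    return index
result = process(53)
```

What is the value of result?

Step 1: Global index = 47.
Step 2: process(53) takes parameter index = 53, which shadows the global.
Step 3: result = 53

The answer is 53.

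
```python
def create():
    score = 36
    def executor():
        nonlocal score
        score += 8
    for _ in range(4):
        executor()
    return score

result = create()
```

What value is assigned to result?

Step 1: score = 36.
Step 2: executor() is called 4 times in a loop, each adding 8 via nonlocal.
Step 3: score = 36 + 8 * 4 = 68

The answer is 68.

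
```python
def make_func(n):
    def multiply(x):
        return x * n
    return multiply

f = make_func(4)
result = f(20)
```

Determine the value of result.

Step 1: make_func(4) returns multiply closure with n = 4.
Step 2: f(20) computes 20 * 4 = 80.
Step 3: result = 80

The answer is 80.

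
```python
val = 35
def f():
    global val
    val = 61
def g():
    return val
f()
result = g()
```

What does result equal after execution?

Step 1: val = 35.
Step 2: f() sets global val = 61.
Step 3: g() reads global val = 61. result = 61

The answer is 61.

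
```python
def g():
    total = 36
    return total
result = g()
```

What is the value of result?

Step 1: g() defines total = 36 in its local scope.
Step 2: return total finds the local variable total = 36.
Step 3: result = 36

The answer is 36.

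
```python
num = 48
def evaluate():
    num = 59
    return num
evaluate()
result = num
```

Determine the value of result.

Step 1: Global num = 48.
Step 2: evaluate() creates local num = 59 (shadow, not modification).
Step 3: After evaluate() returns, global num is unchanged. result = 48

The answer is 48.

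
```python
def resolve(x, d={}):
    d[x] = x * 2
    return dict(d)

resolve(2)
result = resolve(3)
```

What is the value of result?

Step 1: Mutable default dict is shared across calls.
Step 2: First call adds 2: 4. Second call adds 3: 6.
Step 3: result = {2: 4, 3: 6}

The answer is {2: 4, 3: 6}.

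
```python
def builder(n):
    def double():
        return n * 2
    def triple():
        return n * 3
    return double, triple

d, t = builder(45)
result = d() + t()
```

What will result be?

Step 1: Both closures capture the same n = 45.
Step 2: d() = 45 * 2 = 90, t() = 45 * 3 = 135.
Step 3: result = 90 + 135 = 225

The answer is 225.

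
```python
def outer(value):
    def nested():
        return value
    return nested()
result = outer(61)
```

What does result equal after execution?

Step 1: outer(61) binds parameter value = 61.
Step 2: nested() looks up value in enclosing scope and finds the parameter value = 61.
Step 3: result = 61

The answer is 61.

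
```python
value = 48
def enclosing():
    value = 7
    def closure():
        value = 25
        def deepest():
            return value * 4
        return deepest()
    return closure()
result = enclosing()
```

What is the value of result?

Step 1: deepest() looks up value through LEGB: not local, finds value = 25 in enclosing closure().
Step 2: Returns 25 * 4 = 100.
Step 3: result = 100

The answer is 100.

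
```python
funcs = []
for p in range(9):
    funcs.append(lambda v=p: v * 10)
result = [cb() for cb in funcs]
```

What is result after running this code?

Step 1: Default arg v=p captures p at each iteration.
Step 2: funcs[k] has v defaulting to k, returns k * 10.
Step 3: result = [0, 10, 20, 30, 40, 50, 60, 70, 80]

The answer is [0, 10, 20, 30, 40, 50, 60, 70, 80].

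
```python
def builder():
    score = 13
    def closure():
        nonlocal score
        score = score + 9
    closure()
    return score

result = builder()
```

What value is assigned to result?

Step 1: builder() sets score = 13.
Step 2: closure() uses nonlocal to modify score in builder's scope: score = 13 + 9 = 22.
Step 3: builder() returns the modified score = 22

The answer is 22.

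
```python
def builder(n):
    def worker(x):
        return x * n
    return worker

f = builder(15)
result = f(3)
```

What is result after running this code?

Step 1: builder(15) creates a closure capturing n = 15.
Step 2: f(3) computes 3 * 15 = 45.
Step 3: result = 45

The answer is 45.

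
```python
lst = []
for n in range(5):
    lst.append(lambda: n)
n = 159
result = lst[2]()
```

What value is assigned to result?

Step 1: Lambdas capture the variable n by reference, not by value.
Step 2: After the loop, n is reassigned to 159.
Step 3: lst[2]() looks up the current n = 159. result = 159

The answer is 159.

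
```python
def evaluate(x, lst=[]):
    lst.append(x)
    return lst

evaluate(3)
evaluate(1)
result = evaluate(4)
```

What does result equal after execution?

Step 1: Mutable default argument gotcha! The list [] is created once.
Step 2: Each call appends to the SAME list: [3], [3, 1], [3, 1, 4].
Step 3: result = [3, 1, 4]

The answer is [3, 1, 4].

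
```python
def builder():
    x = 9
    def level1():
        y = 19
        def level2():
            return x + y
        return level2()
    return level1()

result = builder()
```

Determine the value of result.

Step 1: x = 9 in builder. y = 19 in level1.
Step 2: level2() reads x = 9 and y = 19 from enclosing scopes.
Step 3: result = 9 + 19 = 28

The answer is 28.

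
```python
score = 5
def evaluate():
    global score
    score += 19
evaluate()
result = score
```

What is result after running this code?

Step 1: score = 5 globally.
Step 2: evaluate() modifies global score: score += 19 = 24.
Step 3: result = 24

The answer is 24.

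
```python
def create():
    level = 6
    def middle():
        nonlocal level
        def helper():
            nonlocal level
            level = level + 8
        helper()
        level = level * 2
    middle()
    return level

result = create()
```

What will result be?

Step 1: level = 6.
Step 2: helper() adds 8: level = 6 + 8 = 14.
Step 3: middle() doubles: level = 14 * 2 = 28.
Step 4: result = 28

The answer is 28.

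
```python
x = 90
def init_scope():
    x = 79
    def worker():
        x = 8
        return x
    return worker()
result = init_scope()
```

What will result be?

Step 1: Three scopes define x: global (90), init_scope (79), worker (8).
Step 2: worker() has its own local x = 8, which shadows both enclosing and global.
Step 3: result = 8 (local wins in LEGB)

The answer is 8.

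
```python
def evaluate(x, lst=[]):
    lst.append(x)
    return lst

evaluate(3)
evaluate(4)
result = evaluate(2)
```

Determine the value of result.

Step 1: Mutable default argument gotcha! The list [] is created once.
Step 2: Each call appends to the SAME list: [3], [3, 4], [3, 4, 2].
Step 3: result = [3, 4, 2]

The answer is [3, 4, 2].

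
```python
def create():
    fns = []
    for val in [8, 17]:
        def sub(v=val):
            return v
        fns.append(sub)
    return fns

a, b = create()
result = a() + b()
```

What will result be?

Step 1: Default argument v=val captures val at each iteration.
Step 2: a() returns 8 (captured at first iteration), b() returns 17 (captured at second).
Step 3: result = 8 + 17 = 25

The answer is 25.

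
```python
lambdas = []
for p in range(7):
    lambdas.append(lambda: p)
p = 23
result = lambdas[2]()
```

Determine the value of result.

Step 1: Lambdas capture the variable p by reference, not by value.
Step 2: After the loop, p is reassigned to 23.
Step 3: lambdas[2]() looks up the current p = 23. result = 23

The answer is 23.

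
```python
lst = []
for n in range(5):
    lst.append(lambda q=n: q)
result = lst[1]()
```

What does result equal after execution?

Step 1: Default argument q=n captures n's value at each iteration.
Step 2: lst[1] captured q = 1 when n was 1.
Step 3: result = 1

The answer is 1.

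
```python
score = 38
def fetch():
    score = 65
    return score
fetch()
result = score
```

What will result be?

Step 1: Global score = 38.
Step 2: fetch() creates local score = 65 (shadow, not modification).
Step 3: After fetch() returns, global score is unchanged. result = 38

The answer is 38.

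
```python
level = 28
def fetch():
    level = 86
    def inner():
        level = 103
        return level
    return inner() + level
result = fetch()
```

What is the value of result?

Step 1: fetch() has local level = 86. inner() has local level = 103.
Step 2: inner() returns its local level = 103.
Step 3: fetch() returns 103 + its own level (86) = 189

The answer is 189.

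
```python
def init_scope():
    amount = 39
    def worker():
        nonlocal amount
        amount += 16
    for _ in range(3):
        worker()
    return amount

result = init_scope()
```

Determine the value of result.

Step 1: amount = 39.
Step 2: worker() is called 3 times in a loop, each adding 16 via nonlocal.
Step 3: amount = 39 + 16 * 3 = 87

The answer is 87.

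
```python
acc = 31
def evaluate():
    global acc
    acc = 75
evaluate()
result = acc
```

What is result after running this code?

Step 1: acc = 31 globally.
Step 2: evaluate() declares global acc and sets it to 75.
Step 3: After evaluate(), global acc = 75. result = 75

The answer is 75.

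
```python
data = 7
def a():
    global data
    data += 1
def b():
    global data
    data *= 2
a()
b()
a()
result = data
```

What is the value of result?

Step 1: data = 7.
Step 2: a(): data = 7 + 1 = 8.
Step 3: b(): data = 8 * 2 = 16.
Step 4: a(): data = 16 + 1 = 17

The answer is 17.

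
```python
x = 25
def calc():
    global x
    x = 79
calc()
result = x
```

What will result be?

Step 1: x = 25 globally.
Step 2: calc() declares global x and sets it to 79.
Step 3: After calc(), global x = 79. result = 79

The answer is 79.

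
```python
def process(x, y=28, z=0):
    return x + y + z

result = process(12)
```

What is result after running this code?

Step 1: process(12) uses defaults y = 28, z = 0.
Step 2: Returns 12 + 28 + 0 = 40.
Step 3: result = 40

The answer is 40.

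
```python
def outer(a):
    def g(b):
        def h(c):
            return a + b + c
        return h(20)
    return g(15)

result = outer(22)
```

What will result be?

Step 1: a = 22, b = 15, c = 20 across three nested scopes.
Step 2: h() accesses all three via LEGB rule.
Step 3: result = 22 + 15 + 20 = 57

The answer is 57.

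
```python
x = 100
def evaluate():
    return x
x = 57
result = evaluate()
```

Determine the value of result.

Step 1: x is first set to 100, then reassigned to 57.
Step 2: evaluate() is called after the reassignment, so it looks up the current global x = 57.
Step 3: result = 57

The answer is 57.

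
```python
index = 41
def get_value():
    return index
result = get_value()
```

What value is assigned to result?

Step 1: index = 41 is defined in the global scope.
Step 2: get_value() looks up index. No local index exists, so Python checks the global scope via LEGB rule and finds index = 41.
Step 3: result = 41

The answer is 41.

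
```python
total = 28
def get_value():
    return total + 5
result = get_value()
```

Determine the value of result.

Step 1: total = 28 is defined globally.
Step 2: get_value() looks up total from global scope = 28, then computes 28 + 5 = 33.
Step 3: result = 33

The answer is 33.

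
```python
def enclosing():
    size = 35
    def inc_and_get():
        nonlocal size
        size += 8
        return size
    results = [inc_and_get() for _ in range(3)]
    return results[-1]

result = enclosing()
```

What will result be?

Step 1: size = 35.
Step 2: Three calls to inc_and_get(), each adding 8.
Step 3: Last value = 35 + 8 * 3 = 59

The answer is 59.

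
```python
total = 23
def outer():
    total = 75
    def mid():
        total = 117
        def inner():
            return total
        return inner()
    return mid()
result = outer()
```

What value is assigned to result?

Step 1: Three levels of shadowing: global 23, outer 75, mid 117.
Step 2: inner() finds total = 117 in enclosing mid() scope.
Step 3: result = 117

The answer is 117.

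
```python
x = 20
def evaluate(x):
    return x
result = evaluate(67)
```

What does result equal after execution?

Step 1: Global x = 20.
Step 2: evaluate(67) takes parameter x = 67, which shadows the global.
Step 3: result = 67

The answer is 67.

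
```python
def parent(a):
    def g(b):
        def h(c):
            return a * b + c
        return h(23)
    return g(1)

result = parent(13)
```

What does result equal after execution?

Step 1: a = 13, b = 1, c = 23.
Step 2: h() computes a * b + c = 13 * 1 + 23 = 36.
Step 3: result = 36

The answer is 36.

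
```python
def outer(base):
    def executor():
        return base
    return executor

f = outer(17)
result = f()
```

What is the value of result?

Step 1: outer(17) creates closure capturing base = 17.
Step 2: f() returns the captured base = 17.
Step 3: result = 17

The answer is 17.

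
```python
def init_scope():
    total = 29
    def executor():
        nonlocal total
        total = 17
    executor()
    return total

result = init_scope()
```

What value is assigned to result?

Step 1: init_scope() sets total = 29.
Step 2: executor() uses nonlocal to reassign total = 17.
Step 3: result = 17

The answer is 17.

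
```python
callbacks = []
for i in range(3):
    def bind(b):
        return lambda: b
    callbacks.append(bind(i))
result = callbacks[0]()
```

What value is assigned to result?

Step 1: bind(i) creates a new scope capturing b = i at call time.
Step 2: callbacks[0] = bind(0), so its lambda captures b = 0.
Step 3: result = 0 (closure factory fixes late binding)

The answer is 0.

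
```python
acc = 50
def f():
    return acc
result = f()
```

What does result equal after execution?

Step 1: acc = 50 is defined in the global scope.
Step 2: f() looks up acc. No local acc exists, so Python checks the global scope via LEGB rule and finds acc = 50.
Step 3: result = 50

The answer is 50.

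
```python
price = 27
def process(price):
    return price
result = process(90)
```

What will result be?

Step 1: Global price = 27.
Step 2: process(90) takes parameter price = 90, which shadows the global.
Step 3: result = 90

The answer is 90.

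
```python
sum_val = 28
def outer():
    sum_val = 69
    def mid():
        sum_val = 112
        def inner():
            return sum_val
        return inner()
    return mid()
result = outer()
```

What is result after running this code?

Step 1: Three levels of shadowing: global 28, outer 69, mid 112.
Step 2: inner() finds sum_val = 112 in enclosing mid() scope.
Step 3: result = 112

The answer is 112.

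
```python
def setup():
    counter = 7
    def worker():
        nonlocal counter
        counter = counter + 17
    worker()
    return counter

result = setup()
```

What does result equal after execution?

Step 1: setup() sets counter = 7.
Step 2: worker() uses nonlocal to modify counter in setup's scope: counter = 7 + 17 = 24.
Step 3: setup() returns the modified counter = 24

The answer is 24.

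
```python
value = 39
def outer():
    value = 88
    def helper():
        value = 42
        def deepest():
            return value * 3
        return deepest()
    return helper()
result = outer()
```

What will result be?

Step 1: deepest() looks up value through LEGB: not local, finds value = 42 in enclosing helper().
Step 2: Returns 42 * 3 = 126.
Step 3: result = 126

The answer is 126.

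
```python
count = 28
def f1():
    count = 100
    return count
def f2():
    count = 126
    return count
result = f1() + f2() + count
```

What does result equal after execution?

Step 1: Each function shadows global count with its own local.
Step 2: f1() returns 100, f2() returns 126.
Step 3: Global count = 28 is unchanged. result = 100 + 126 + 28 = 254

The answer is 254.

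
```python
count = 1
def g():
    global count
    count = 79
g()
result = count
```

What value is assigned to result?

Step 1: count = 1 globally.
Step 2: g() declares global count and sets it to 79.
Step 3: After g(), global count = 79. result = 79

The answer is 79.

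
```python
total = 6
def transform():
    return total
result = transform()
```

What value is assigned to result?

Step 1: total = 6 is defined in the global scope.
Step 2: transform() looks up total. No local total exists, so Python checks the global scope via LEGB rule and finds total = 6.
Step 3: result = 6

The answer is 6.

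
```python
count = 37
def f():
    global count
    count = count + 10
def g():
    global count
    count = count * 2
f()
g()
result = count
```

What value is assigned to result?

Step 1: count = 37.
Step 2: f() adds 10: count = 37 + 10 = 47.
Step 3: g() doubles: count = 47 * 2 = 94.
Step 4: result = 94

The answer is 94.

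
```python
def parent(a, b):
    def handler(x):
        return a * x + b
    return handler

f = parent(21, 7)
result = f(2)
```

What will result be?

Step 1: parent(21, 7) captures a = 21, b = 7.
Step 2: f(2) computes 21 * 2 + 7 = 49.
Step 3: result = 49

The answer is 49.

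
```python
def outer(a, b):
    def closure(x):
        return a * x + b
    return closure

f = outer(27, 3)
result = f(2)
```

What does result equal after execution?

Step 1: outer(27, 3) captures a = 27, b = 3.
Step 2: f(2) computes 27 * 2 + 3 = 57.
Step 3: result = 57

The answer is 57.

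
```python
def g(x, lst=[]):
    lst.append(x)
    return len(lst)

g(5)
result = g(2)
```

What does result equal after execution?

Step 1: Mutable default list persists between calls.
Step 2: First call: lst = [5], len = 1. Second call: lst = [5, 2], len = 2.
Step 3: result = 2

The answer is 2.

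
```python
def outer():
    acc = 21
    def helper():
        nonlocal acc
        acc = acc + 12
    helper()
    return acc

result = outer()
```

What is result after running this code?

Step 1: outer() sets acc = 21.
Step 2: helper() uses nonlocal to modify acc in outer's scope: acc = 21 + 12 = 33.
Step 3: outer() returns the modified acc = 33

The answer is 33.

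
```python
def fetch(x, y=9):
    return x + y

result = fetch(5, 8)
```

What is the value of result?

Step 1: fetch(5, 8) overrides default y with 8.
Step 2: Returns 5 + 8 = 13.
Step 3: result = 13

The answer is 13.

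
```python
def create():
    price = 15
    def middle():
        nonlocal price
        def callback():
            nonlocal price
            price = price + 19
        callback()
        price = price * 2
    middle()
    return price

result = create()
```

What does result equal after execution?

Step 1: price = 15.
Step 2: callback() adds 19: price = 15 + 19 = 34.
Step 3: middle() doubles: price = 34 * 2 = 68.
Step 4: result = 68

The answer is 68.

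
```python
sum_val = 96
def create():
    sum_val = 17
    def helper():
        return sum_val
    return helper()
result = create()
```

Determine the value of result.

Step 1: sum_val = 96 globally, but create() defines sum_val = 17 locally.
Step 2: helper() looks up sum_val. Not in local scope, so checks enclosing scope (create) and finds sum_val = 17.
Step 3: result = 17

The answer is 17.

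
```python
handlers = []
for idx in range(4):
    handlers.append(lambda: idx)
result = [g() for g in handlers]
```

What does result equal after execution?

Step 1: All 4 lambdas share the same variable idx.
Step 2: After the loop, idx = 3.
Step 3: Each call returns 3. result = [3, 3, 3, 3]

The answer is [3, 3, 3, 3].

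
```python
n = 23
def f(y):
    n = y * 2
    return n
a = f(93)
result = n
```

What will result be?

Step 1: Global n = 23.
Step 2: f(93) creates local n = 93 * 2 = 186.
Step 3: Global n unchanged because no global keyword. result = 23

The answer is 23.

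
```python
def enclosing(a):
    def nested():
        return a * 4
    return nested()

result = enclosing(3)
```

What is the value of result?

Step 1: enclosing(3) binds parameter a = 3.
Step 2: nested() accesses a = 3 from enclosing scope.
Step 3: result = 3 * 4 = 12

The answer is 12.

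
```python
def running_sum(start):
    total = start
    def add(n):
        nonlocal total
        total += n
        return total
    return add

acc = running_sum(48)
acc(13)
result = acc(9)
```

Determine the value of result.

Step 1: running_sum(48) creates closure with total = 48.
Step 2: First acc(13): total = 48 + 13 = 61.
Step 3: Second acc(9): total = 61 + 9 = 70. result = 70

The answer is 70.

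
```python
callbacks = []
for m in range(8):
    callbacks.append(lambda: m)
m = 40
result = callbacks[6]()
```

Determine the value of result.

Step 1: Lambdas capture the variable m by reference, not by value.
Step 2: After the loop, m is reassigned to 40.
Step 3: callbacks[6]() looks up the current m = 40. result = 40

The answer is 40.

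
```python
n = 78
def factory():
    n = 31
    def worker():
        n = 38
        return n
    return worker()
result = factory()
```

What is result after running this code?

Step 1: Three scopes define n: global (78), factory (31), worker (38).
Step 2: worker() has its own local n = 38, which shadows both enclosing and global.
Step 3: result = 38 (local wins in LEGB)

The answer is 38.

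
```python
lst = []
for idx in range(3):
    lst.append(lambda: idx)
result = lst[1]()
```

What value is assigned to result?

Step 1: The loop creates 3 lambdas, all referencing the same variable idx.
Step 2: After the loop, idx = 2 (final value).
Step 3: lst[1]() looks up idx at call time and finds 2. This is the late binding gotcha. result = 2

The answer is 2.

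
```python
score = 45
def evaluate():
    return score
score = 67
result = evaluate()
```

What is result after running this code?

Step 1: score is first set to 45, then reassigned to 67.
Step 2: evaluate() is called after the reassignment, so it looks up the current global score = 67.
Step 3: result = 67

The answer is 67.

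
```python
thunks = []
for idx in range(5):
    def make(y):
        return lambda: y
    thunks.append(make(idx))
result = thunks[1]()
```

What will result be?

Step 1: make(idx) creates a new scope capturing y = idx at call time.
Step 2: thunks[1] = make(1), so its lambda captures y = 1.
Step 3: result = 1 (closure factory fixes late binding)

The answer is 1.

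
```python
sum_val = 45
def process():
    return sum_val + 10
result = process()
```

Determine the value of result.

Step 1: sum_val = 45 is defined globally.
Step 2: process() looks up sum_val from global scope = 45, then computes 45 + 10 = 55.
Step 3: result = 55

The answer is 55.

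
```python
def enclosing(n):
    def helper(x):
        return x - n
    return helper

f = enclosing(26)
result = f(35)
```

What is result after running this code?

Step 1: enclosing(26) creates a closure capturing n = 26.
Step 2: f(35) computes 35 - 26 = 9.
Step 3: result = 9

The answer is 9.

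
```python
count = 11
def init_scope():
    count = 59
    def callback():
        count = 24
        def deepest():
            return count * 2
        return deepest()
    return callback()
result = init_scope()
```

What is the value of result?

Step 1: deepest() looks up count through LEGB: not local, finds count = 24 in enclosing callback().
Step 2: Returns 24 * 2 = 48.
Step 3: result = 48

The answer is 48.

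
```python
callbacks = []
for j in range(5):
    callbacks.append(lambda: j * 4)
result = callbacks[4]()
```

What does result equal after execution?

Step 1: All lambdas reference the same variable j (late binding).
Step 2: After the loop, j = 4. Every lambda returns j * 4.
Step 3: callbacks[4]() = 4 * 4 = 16

The answer is 16.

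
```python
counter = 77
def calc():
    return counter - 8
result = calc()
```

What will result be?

Step 1: counter = 77 is defined globally.
Step 2: calc() looks up counter from global scope = 77, then computes 77 - 8 = 69.
Step 3: result = 69

The answer is 69.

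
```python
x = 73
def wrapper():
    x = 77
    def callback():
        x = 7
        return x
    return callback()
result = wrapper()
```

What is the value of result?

Step 1: Three scopes define x: global (73), wrapper (77), callback (7).
Step 2: callback() has its own local x = 7, which shadows both enclosing and global.
Step 3: result = 7 (local wins in LEGB)

The answer is 7.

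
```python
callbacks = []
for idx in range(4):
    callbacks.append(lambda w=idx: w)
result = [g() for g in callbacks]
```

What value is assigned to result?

Step 1: Default arg w=idx captures idx at each iteration.
Step 2: Each lambda has its own default: 0, 1, ..., 3.
Step 3: result = [0, 1, 2, 3]

The answer is [0, 1, 2, 3].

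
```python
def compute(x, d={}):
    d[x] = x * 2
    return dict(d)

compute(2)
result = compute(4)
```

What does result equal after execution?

Step 1: Mutable default dict is shared across calls.
Step 2: First call adds 2: 4. Second call adds 4: 8.
Step 3: result = {2: 4, 4: 8}

The answer is {2: 4, 4: 8}.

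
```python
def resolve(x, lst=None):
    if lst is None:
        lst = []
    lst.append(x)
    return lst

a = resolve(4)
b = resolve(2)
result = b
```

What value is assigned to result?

Step 1: None default with guard creates a NEW list each call.
Step 2: a = [4] (fresh list). b = [2] (another fresh list).
Step 3: result = [2] (this is the fix for mutable default)

The answer is [2].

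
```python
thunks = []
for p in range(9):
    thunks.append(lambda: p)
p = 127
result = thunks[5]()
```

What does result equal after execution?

Step 1: Lambdas capture the variable p by reference, not by value.
Step 2: After the loop, p is reassigned to 127.
Step 3: thunks[5]() looks up the current p = 127. result = 127

The answer is 127.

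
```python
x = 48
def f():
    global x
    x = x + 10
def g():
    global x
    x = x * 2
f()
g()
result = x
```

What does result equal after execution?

Step 1: x = 48.
Step 2: f() adds 10: x = 48 + 10 = 58.
Step 3: g() doubles: x = 58 * 2 = 116.
Step 4: result = 116

The answer is 116.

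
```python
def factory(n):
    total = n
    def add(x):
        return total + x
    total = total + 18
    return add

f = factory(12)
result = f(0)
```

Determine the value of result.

Step 1: factory(12) sets total = 12, then total = 12 + 18 = 30.
Step 2: Closures capture by reference, so add sees total = 30.
Step 3: f(0) returns 30 + 0 = 30

The answer is 30.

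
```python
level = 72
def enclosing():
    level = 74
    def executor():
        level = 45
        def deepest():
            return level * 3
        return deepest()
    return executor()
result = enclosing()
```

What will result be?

Step 1: deepest() looks up level through LEGB: not local, finds level = 45 in enclosing executor().
Step 2: Returns 45 * 3 = 135.
Step 3: result = 135

The answer is 135.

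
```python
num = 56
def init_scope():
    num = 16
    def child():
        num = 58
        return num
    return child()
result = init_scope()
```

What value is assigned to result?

Step 1: Three scopes define num: global (56), init_scope (16), child (58).
Step 2: child() has its own local num = 58, which shadows both enclosing and global.
Step 3: result = 58 (local wins in LEGB)

The answer is 58.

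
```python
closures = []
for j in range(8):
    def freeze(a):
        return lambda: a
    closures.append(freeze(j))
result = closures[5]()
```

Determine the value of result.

Step 1: freeze(j) creates a new scope capturing a = j at call time.
Step 2: closures[5] = freeze(5), so its lambda captures a = 5.
Step 3: result = 5 (closure factory fixes late binding)

The answer is 5.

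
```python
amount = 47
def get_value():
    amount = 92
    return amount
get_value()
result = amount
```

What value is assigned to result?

Step 1: Global amount = 47.
Step 2: get_value() creates local amount = 92 (shadow, not modification).
Step 3: After get_value() returns, global amount is unchanged. result = 47

The answer is 47.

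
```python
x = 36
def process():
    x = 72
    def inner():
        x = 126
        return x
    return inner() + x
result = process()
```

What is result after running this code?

Step 1: process() has local x = 72. inner() has local x = 126.
Step 2: inner() returns its local x = 126.
Step 3: process() returns 126 + its own x (72) = 198

The answer is 198.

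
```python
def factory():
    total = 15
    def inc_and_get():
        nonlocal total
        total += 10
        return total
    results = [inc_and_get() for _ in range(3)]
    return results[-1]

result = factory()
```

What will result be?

Step 1: total = 15.
Step 2: Three calls to inc_and_get(), each adding 10.
Step 3: Last value = 15 + 10 * 3 = 45

The answer is 45.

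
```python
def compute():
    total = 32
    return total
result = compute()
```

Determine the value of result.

Step 1: compute() defines total = 32 in its local scope.
Step 2: return total finds the local variable total = 32.
Step 3: result = 32

The answer is 32.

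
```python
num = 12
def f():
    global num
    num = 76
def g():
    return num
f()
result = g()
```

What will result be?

Step 1: num = 12.
Step 2: f() sets global num = 76.
Step 3: g() reads global num = 76. result = 76

The answer is 76.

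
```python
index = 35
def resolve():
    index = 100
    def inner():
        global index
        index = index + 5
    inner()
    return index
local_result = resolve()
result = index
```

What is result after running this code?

Step 1: Global index = 35. resolve() creates local index = 100.
Step 2: inner() declares global index and adds 5: global index = 35 + 5 = 40.
Step 3: resolve() returns its local index = 100 (unaffected by inner).
Step 4: result = global index = 40

The answer is 40.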